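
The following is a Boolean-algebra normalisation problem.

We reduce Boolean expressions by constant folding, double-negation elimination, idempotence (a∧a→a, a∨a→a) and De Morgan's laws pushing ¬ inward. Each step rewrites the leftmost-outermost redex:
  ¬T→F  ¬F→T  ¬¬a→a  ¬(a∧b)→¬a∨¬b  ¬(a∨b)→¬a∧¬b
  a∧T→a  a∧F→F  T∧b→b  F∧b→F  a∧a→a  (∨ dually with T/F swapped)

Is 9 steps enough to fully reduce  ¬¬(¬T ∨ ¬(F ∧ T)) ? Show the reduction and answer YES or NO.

Answer: YES — reaches normal form T in 6 ≤ 9 steps

Derivation:
  start: ¬¬(¬T ∨ ¬(F ∧ T))
  →1  ¬T ∨ ¬(F ∧ T)
  →2  F ∨ ¬(F ∧ T)
  →3  ¬(F ∧ T)
  →4  ¬F ∨ ¬T
  →5  T ∨ ¬T
  →6  T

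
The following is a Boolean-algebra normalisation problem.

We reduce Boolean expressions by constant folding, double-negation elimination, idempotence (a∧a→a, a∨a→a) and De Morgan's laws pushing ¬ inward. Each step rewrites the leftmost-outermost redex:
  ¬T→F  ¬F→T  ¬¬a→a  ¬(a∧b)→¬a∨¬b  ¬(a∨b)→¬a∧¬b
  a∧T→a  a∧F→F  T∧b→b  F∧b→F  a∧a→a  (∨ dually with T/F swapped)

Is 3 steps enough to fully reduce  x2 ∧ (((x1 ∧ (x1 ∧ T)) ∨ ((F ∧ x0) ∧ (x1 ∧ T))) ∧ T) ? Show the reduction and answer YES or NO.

Answer: NO — after 3 steps the term is x2 ∧ (x1 ∨ ((F ∧ x0) ∧ (x1 ∧ T))), not yet normal

Working:
  start: x2 ∧ (((x1 ∧ (x1 ∧ T)) ∨ ((F ∧ x0) ∧ (x1 ∧ T))) ∧ T)
  →1  x2 ∧ ((x1 ∧ (x1 ∧ T)) ∨ ((F ∧ x0) ∧ (x1 ∧ T)))
  →2  x2 ∧ ((x1 ∧ x1) ∨ ((F ∧ x0) ∧ (x1 ∧ T)))
  →3  x2 ∧ (x1 ∨ ((F ∧ x0) ∧ (x1 ∧ T)))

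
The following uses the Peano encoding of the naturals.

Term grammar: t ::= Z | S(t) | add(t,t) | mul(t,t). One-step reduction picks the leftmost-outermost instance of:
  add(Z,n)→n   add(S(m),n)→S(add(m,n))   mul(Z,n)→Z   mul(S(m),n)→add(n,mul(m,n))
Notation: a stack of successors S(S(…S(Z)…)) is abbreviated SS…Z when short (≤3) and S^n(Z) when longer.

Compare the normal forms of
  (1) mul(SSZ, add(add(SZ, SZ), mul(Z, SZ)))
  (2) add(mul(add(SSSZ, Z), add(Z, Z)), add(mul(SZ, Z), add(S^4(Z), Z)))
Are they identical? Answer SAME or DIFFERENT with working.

Answer: SAME — A ⇓ S^4(Z), B ⇓ S^4(Z)

Derivation:
Term A:
  start: mul(SSZ, add(add(SZ, SZ), mul(Z, SZ)))
  →1  add(add(add(SZ, SZ), mul(Z, SZ)), mul(SZ, add(add(SZ, SZ), mul(Z, SZ))))
  →2  add(add(S(add(Z, SZ)), mul(Z, SZ)), mul(SZ, add(add(SZ, SZ), mul(Z, SZ))))
  →3  add(S(add(add(Z, SZ), mul(Z, SZ))), mul(SZ, add(add(SZ, SZ), mul(Z, SZ))))
  →4  S(add(add(add(Z, SZ), mul(Z, SZ)), mul(SZ, add(add(SZ, SZ), mul(Z, SZ)))))
  →5  S(add(add(SZ, mul(Z, SZ)), mul(SZ, add(add(SZ, SZ), mul(Z, SZ)))))
  →6  S(add(S(add(Z, mul(Z, SZ))), mul(SZ, add(add(SZ, SZ), mul(Z, SZ)))))
  →7  S(S(add(add(Z, mul(Z, SZ)), mul(SZ, add(add(SZ, SZ), mul(Z, SZ))))))
  →8  S(S(add(mul(Z, SZ), mul(SZ, add(add(SZ, SZ), mul(Z, SZ))))))
  →9  S(S(add(Z, mul(SZ, add(add(SZ, SZ), mul(Z, SZ))))))
  →10  S(S(mul(SZ, add(add(SZ, SZ), mul(Z, SZ)))))
  →11  S(S(add(add(add(SZ, SZ), mul(Z, SZ)), mul(Z, add(add(SZ, SZ), mul(Z, SZ))))))
  →12  S(S(add(add(S(add(Z, SZ)), mul(Z, SZ)), mul(Z, add(add(SZ, SZ), mul(Z, SZ))))))
  →13  S(S(add(S(add(add(Z, SZ), mul(Z, SZ))), mul(Z, add(add(SZ, SZ), mul(Z, SZ))))))
  →14  S(S(S(add(add(add(Z, SZ), mul(Z, SZ)), mul(Z, add(add(SZ, SZ), mul(Z, SZ)))))))
  →15  S(S(S(add(add(SZ, mul(Z, SZ)), mul(Z, add(add(SZ, SZ), mul(Z, SZ)))))))
  →16  S(S(S(add(S(add(Z, mul(Z, SZ))), mul(Z, add(add(SZ, SZ), mul(Z, SZ)))))))
  →17  S(S(S(S(add(add(Z, mul(Z, SZ)), mul(Z, add(add(SZ, SZ), mul(Z, SZ))))))))
  →18  S(S(S(S(add(mul(Z, SZ), mul(Z, add(add(SZ, SZ), mul(Z, SZ))))))))
  →19  S(S(S(S(add(Z, mul(Z, add(add(SZ, SZ), mul(Z, SZ))))))))
  →20  S(S(S(S(mul(Z, add(add(SZ, SZ), mul(Z, SZ)))))))
  →21  S^4(Z)

Term B:
  start: add(mul(add(SSSZ, Z), add(Z, Z)), add(mul(SZ, Z), add(S^4(Z), Z)))
  →1  add(mul(S(add(SSZ, Z)), add(Z, Z)), add(mul(SZ, Z), add(S^4(Z), Z)))
  →2  add(add(add(Z, Z), mul(add(SSZ, Z), add(Z, Z))), add(mul(SZ, Z), add(S^4(Z), Z)))
  →3  add(add(Z, mul(add(SSZ, Z), add(Z, Z))), add(mul(SZ, Z), add(S^4(Z), Z)))
  →4  add(mul(add(SSZ, Z), add(Z, Z)), add(mul(SZ, Z), add(S^4(Z), Z)))
  →5  add(mul(S(add(SZ, Z)), add(Z, Z)), add(mul(SZ, Z), add(S^4(Z), Z)))
  →6  add(add(add(Z, Z), mul(add(SZ, Z), add(Z, Z))), add(mul(SZ, Z), add(S^4(Z), Z)))
  →7  add(add(Z, mul(add(SZ, Z), add(Z, Z))), add(mul(SZ, Z), add(S^4(Z), Z)))
  →8  add(mul(add(SZ, Z), add(Z, Z)), add(mul(SZ, Z), add(S^4(Z), Z)))
  →9  add(mul(S(add(Z, Z)), add(Z, Z)), add(mul(SZ, Z), add(S^4(Z), Z)))
  →10  add(add(add(Z, Z), mul(add(Z, Z), add(Z, Z))), add(mul(SZ, Z), add(S^4(Z), Z)))
  →11  add(add(Z, mul(add(Z, Z), add(Z, Z))), add(mul(SZ, Z), add(S^4(Z), Z)))
  →12  add(mul(add(Z, Z), add(Z, Z)), add(mul(SZ, Z), add(S^4(Z), Z)))
  →13  add(mul(Z, add(Z, Z)), add(mul(SZ, Z), add(S^4(Z), Z)))
  →14  add(Z, add(mul(SZ, Z), add(S^4(Z), Z)))
  →15  add(mul(SZ, Z), add(S^4(Z), Z))
  →16  add(add(Z, mul(Z, Z)), add(S^4(Z), Z))
  →17  add(mul(Z, Z), add(S^4(Z), Z))
  →18  add(Z, add(S^4(Z), Z))
  →19  add(S^4(Z), Z)
  →20  S(add(SSSZ, Z))
  →21  S(S(add(SSZ, Z)))
  →22  S(S(S(add(SZ, Z))))
  →23  S(S(S(S(add(Z, Z)))))
  →24  S^4(Z)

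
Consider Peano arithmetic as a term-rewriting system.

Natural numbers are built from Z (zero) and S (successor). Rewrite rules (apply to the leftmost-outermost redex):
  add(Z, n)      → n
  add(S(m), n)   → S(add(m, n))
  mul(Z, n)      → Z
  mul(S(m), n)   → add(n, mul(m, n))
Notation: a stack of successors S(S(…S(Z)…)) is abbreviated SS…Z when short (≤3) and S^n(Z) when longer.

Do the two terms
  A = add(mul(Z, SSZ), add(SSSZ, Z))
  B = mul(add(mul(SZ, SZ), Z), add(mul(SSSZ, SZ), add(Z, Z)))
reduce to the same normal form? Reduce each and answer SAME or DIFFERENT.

Term A:
  start: add(mul(Z, SSZ), add(SSSZ, Z))
  [1] add(Z, add(SSSZ, Z))
  [2] add(SSSZ, Z)
  [3] S(add(SSZ, Z))
  [4] S(S(add(SZ, Z)))
  [5] S(S(S(add(Z, Z))))
  [6] SSSZ

Term B:
  start: mul(add(mul(SZ, SZ), Z), add(mul(SSSZ, SZ), add(Z, Z)))
  [1] mul(add(add(SZ, mul(Z, SZ)), Z), add(mul(SSSZ, SZ), add(Z, Z)))
  [2] mul(add(S(add(Z, mul(Z, SZ))), Z), add(mul(SSSZ, SZ), add(Z, Z)))
  [3] mul(S(add(add(Z, mul(Z, SZ)), Z)), add(mul(SSSZ, SZ), add(Z, Z)))
  [4] add(add(mul(SSSZ, SZ), add(Z, Z)), mul(add(add(Z, mul(Z, SZ)), Z), add(mul(SSSZ, SZ), add(Z, Z))))
  [5] add(add(add(SZ, mul(SSZ, SZ)), add(Z, Z)), mul(add(add(Z, mul(Z, SZ)), Z), add(mul(SSSZ, SZ), add(Z, Z))))
  [6] add(add(S(add(Z, mul(SSZ, SZ))), add(Z, Z)), mul(add(add(Z, mul(Z, SZ)), Z), add(mul(SSSZ, SZ), add(Z, Z))))
  [7] add(S(add(add(Z, mul(SSZ, SZ)), add(Z, Z))), mul(add(add(Z, mul(Z, SZ)), Z), add(mul(SSSZ, SZ), add(Z, Z))))
  [8] S(add(add(add(Z, mul(SSZ, SZ)), add(Z, Z)), mul(add(add(Z, mul(Z, SZ)), Z), add(mul(SSSZ, SZ), add(Z, Z)))))
  [9] S(add(add(mul(SSZ, SZ), add(Z, Z)), mul(add(add(Z, mul(Z, SZ)), Z), add(mul(SSSZ, SZ), add(Z, Z)))))
  [10] S(add(add(add(SZ, mul(SZ, SZ)), add(Z, Z)), mul(add(add(Z, mul(Z, SZ)), Z), add(mul(SSSZ, SZ), add(Z, Z)))))
  [11] S(add(add(S(add(Z, mul(SZ, SZ))), add(Z, Z)), mul(add(add(Z, mul(Z, SZ)), Z), add(mul(SSSZ, SZ), add(Z, Z)))))
  [12] S(add(S(add(add(Z, mul(SZ, SZ)), add(Z, Z))), mul(add(add(Z, mul(Z, SZ)), Z), add(mul(SSSZ, SZ), add(Z, Z)))))
  [13] S(S(add(add(add(Z, mul(SZ, SZ)), add(Z, Z)), mul(add(add(Z, mul(Z, SZ)), Z), add(mul(SSSZ, SZ), add(Z, Z))))))
  [14] S(S(add(add(mul(SZ, SZ), add(Z, Z)), mul(add(add(Z, mul(Z, SZ)), Z), add(mul(SSSZ, SZ), add(Z, Z))))))
  [15] S(S(add(add(add(SZ, mul(Z, SZ)), add(Z, Z)), mul(add(add(Z, mul(Z, SZ)), Z), add(mul(SSSZ, SZ), add(Z, Z))))))
  [16] S(S(add(add(S(add(Z, mul(Z, SZ))), add(Z, Z)), mul(add(add(Z, mul(Z, SZ)), Z), add(mul(SSSZ, SZ), add(Z, Z))))))
  [17] S(S(add(S(add(add(Z, mul(Z, SZ)), add(Z, Z))), mul(add(add(Z, mul(Z, SZ)), Z), add(mul(SSSZ, SZ), add(Z, Z))))))
  [18] S(S(S(add(add(add(Z, mul(Z, SZ)), add(Z, Z)), mul(add(add(Z, mul(Z, SZ)), Z), add(mul(SSSZ, SZ), add(Z, Z)))))))
  [19] S(S(S(add(add(mul(Z, SZ), add(Z, Z)), mul(add(add(Z, mul(Z, SZ)), Z), add(mul(SSSZ, SZ), add(Z, Z)))))))
  [20] S(S(S(add(add(Z, add(Z, Z)), mul(add(add(Z, mul(Z, SZ)), Z), add(mul(SSSZ, SZ), add(Z, Z)))))))
  [21] S(S(S(add(add(Z, Z), mul(add(add(Z, mul(Z, SZ)), Z), add(mul(SSSZ, SZ), add(Z, Z)))))))
  [22] S(S(S(add(Z, mul(add(add(Z, mul(Z, SZ)), Z), add(mul(SSSZ, SZ), add(Z, Z)))))))
  [23] S(S(S(mul(add(add(Z, mul(Z, SZ)), Z), add(mul(SSSZ, SZ), add(Z, Z))))))
  [24] S(S(S(mul(add(mul(Z, SZ), Z), add(mul(SSSZ, SZ), add(Z, Z))))))
  [25] S(S(S(mul(add(Z, Z), add(mul(SSSZ, SZ), add(Z, Z))))))
  [26] S(S(S(mul(Z, add(mul(SSSZ, SZ), add(Z, Z))))))
  [27] SSSZ

Answer: SAME — A ⇓ SSSZ, B ⇓ SSSZ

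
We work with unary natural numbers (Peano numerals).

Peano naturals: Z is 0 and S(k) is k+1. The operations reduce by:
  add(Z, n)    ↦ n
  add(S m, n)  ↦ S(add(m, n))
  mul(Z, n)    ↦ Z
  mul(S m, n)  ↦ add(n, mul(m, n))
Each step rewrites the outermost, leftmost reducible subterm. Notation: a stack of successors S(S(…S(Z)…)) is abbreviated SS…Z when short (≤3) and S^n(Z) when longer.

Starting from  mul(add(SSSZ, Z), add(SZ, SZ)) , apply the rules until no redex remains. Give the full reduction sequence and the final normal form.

  start: mul(add(SSSZ, Z), add(SZ, SZ))
  step 1: mul(S(add(SSZ, Z)), add(SZ, SZ))
  step 2: add(add(SZ, SZ), mul(add(SSZ, Z), add(SZ, SZ)))
  step 3: add(S(add(Z, SZ)), mul(add(SSZ, Z), add(SZ, SZ)))
  step 4: S(add(add(Z, SZ), mul(add(SSZ, Z), add(SZ, SZ))))
  step 5: S(add(SZ, mul(add(SSZ, Z), add(SZ, SZ))))
  step 6: S(S(add(Z, mul(add(SSZ, Z), add(SZ, SZ)))))
  step 7: S(S(mul(add(SSZ, Z), add(SZ, SZ))))
  step 8: S(S(mul(S(add(SZ, Z)), add(SZ, SZ))))
  step 9: S(S(add(add(SZ, SZ), mul(add(SZ, Z), add(SZ, SZ)))))
  step 10: S(S(add(S(add(Z, SZ)), mul(add(SZ, Z), add(SZ, SZ)))))
  step 11: S(S(S(add(add(Z, SZ), mul(add(SZ, Z), add(SZ, SZ))))))
  step 12: S(S(S(add(SZ, mul(add(SZ, Z), add(SZ, SZ))))))
  step 13: S(S(S(S(add(Z, mul(add(SZ, Z), add(SZ, SZ)))))))
  step 14: S(S(S(S(mul(add(SZ, Z), add(SZ, SZ))))))
  step 15: S(S(S(S(mul(S(add(Z, Z)), add(SZ, SZ))))))
  step 16: S(S(S(S(add(add(SZ, SZ), mul(add(Z, Z), add(SZ, SZ)))))))
  step 17: S(S(S(S(add(S(add(Z, SZ)), mul(add(Z, Z), add(SZ, SZ)))))))
  step 18: S(S(S(S(S(add(add(Z, SZ), mul(add(Z, Z), add(SZ, SZ))))))))
  step 19: S(S(S(S(S(add(SZ, mul(add(Z, Z), add(SZ, SZ))))))))
  step 20: S(S(S(S(S(S(add(Z, mul(add(Z, Z), add(SZ, SZ)))))))))
  step 21: S(S(S(S(S(S(mul(add(Z, Z), add(SZ, SZ))))))))
  step 22: S(S(S(S(S(S(mul(Z, add(SZ, SZ))))))))
  step 23: S^6(Z)

Answer: normal form = S^6(Z)  (in 23 steps)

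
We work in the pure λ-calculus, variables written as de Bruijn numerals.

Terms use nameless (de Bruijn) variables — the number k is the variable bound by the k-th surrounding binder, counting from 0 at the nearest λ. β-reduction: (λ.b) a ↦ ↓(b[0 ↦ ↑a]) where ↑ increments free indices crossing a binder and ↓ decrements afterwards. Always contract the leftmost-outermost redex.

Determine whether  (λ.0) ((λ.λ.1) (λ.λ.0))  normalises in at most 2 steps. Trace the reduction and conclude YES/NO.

  start: (λ.0) ((λ.λ.1) (λ.λ.0))
  step 1: (λ.λ.1) (λ.λ.0)
  step 2: λ.λ.λ.0

Answer: YES — reaches normal form λ.λ.λ.0 in 2 ≤ 2 steps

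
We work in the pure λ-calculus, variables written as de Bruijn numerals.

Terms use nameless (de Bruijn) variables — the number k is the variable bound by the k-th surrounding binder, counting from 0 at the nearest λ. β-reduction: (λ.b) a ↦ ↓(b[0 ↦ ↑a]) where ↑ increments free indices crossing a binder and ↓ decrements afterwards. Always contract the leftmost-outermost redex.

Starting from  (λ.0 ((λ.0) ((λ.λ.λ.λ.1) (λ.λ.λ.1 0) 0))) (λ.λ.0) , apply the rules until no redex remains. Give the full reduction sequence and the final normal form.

Answer: normal form = λ.0  (in 2 steps)

Derivation:
  start: (λ.0 ((λ.0) ((λ.λ.λ.λ.1) (λ.λ.λ.1 0) 0))) (λ.λ.0)
  [1] (λ.λ.0) ((λ.0) ((λ.λ.λ.λ.1) (λ.λ.λ.1 0) (λ.λ.0)))
  [2] λ.0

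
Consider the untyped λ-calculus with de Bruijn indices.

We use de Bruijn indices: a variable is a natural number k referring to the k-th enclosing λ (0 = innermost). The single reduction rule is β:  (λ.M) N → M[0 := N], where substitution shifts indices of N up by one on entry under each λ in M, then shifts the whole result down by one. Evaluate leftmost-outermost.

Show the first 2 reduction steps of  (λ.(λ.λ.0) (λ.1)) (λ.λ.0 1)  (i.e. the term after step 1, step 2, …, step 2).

  start: (λ.(λ.λ.0) (λ.1)) (λ.λ.0 1)
  →1  (λ.λ.0) (λ.λ.λ.0 1)
  →2  λ.0

Answer: after 2 steps: λ.0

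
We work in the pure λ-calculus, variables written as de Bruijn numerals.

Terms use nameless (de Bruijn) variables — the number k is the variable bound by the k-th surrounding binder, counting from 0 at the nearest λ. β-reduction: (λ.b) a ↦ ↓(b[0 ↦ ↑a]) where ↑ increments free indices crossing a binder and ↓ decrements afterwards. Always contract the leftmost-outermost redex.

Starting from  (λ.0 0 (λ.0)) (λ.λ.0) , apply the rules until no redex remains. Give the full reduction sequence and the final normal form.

  start: (λ.0 0 (λ.0)) (λ.λ.0)
  step 1: (λ.λ.0) (λ.λ.0) (λ.0)
  step 2: (λ.0) (λ.0)
  step 3: λ.0

Answer: normal form = λ.0  (in 3 steps)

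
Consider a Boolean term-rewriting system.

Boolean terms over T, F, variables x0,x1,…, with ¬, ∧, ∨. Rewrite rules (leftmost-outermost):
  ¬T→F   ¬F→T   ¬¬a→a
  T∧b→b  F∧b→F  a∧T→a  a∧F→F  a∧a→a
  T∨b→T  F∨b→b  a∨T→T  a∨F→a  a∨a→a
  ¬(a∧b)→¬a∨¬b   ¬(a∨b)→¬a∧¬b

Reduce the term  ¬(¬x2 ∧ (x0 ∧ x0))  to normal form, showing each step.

Answer: normal form = x2 ∨ ¬x0  (in 4 steps)

Reduction:
  start: ¬(¬x2 ∧ (x0 ∧ x0))
  →1  ¬¬x2 ∨ ¬(x0 ∧ x0)
  →2  x2 ∨ ¬(x0 ∧ x0)
  →3  x2 ∨ (¬x0 ∨ ¬x0)
  →4  x2 ∨ ¬x0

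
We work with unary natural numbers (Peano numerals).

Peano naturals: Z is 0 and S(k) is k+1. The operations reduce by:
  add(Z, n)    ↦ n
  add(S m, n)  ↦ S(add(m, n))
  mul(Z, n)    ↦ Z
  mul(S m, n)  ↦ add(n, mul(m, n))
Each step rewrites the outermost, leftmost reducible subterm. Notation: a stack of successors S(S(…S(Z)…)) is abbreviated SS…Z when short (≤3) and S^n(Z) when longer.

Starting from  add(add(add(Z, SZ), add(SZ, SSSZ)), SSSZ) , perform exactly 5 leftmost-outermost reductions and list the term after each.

  start: add(add(add(Z, SZ), add(SZ, SSSZ)), SSSZ)
  [1] add(add(SZ, add(SZ, SSSZ)), SSSZ)
  [2] add(S(add(Z, add(SZ, SSSZ))), SSSZ)
  [3] S(add(add(Z, add(SZ, SSSZ)), SSSZ))
  [4] S(add(add(SZ, SSSZ), SSSZ))
  [5] S(add(S(add(Z, SSSZ)), SSSZ))

Answer: after 5 steps: S(add(S(add(Z, SSSZ)), SSSZ))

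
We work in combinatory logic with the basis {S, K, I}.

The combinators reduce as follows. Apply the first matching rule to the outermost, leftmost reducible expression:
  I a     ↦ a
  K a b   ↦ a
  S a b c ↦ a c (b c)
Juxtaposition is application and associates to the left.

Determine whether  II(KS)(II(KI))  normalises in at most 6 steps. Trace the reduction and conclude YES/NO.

  start: II(KS)(II(KI))
  [1] I(KS)(II(KI))
  [2] KS(II(KI))
  [3] S

Answer: YES — reaches normal form S in 3 ≤ 6 steps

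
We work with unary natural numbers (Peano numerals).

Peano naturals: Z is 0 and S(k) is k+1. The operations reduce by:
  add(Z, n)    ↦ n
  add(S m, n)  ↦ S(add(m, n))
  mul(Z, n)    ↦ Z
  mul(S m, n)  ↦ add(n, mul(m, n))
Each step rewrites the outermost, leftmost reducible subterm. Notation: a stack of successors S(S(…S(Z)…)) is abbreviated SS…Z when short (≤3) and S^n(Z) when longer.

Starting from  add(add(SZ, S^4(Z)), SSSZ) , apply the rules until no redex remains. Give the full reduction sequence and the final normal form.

  start: add(add(SZ, S^4(Z)), SSSZ)
  step 1: add(S(add(Z, S^4(Z))), SSSZ)
  step 2: S(add(add(Z, S^4(Z)), SSSZ))
  step 3: S(add(S^4(Z), SSSZ))
  step 4: S(S(add(SSSZ, SSSZ)))
  step 5: S(S(S(add(SSZ, SSSZ))))
  step 6: S(S(S(S(add(SZ, SSSZ)))))
  step 7: S(S(S(S(S(add(Z, SSSZ))))))
  step 8: S^8(Z)

Answer: normal form = S^8(Z)  (in 8 steps)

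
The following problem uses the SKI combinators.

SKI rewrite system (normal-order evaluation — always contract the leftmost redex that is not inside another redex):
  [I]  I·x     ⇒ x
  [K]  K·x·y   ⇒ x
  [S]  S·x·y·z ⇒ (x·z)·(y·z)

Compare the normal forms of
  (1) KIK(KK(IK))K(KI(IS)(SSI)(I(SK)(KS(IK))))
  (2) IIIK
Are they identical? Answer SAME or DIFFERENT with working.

Term A:
  start: KIK(KK(IK))K(KI(IS)(SSI)(I(SK)(KS(IK))))
  [1] I(KK(IK))K(KI(IS)(SSI)(I(SK)(KS(IK))))
  [2] KK(IK)K(KI(IS)(SSI)(I(SK)(KS(IK))))
  [3] KK(KI(IS)(SSI)(I(SK)(KS(IK))))
  [4] K

Term B:
  start: IIIK
  [1] IIK
  [2] IK
  [3] K

Answer: SAME — A ⇓ K, B ⇓ K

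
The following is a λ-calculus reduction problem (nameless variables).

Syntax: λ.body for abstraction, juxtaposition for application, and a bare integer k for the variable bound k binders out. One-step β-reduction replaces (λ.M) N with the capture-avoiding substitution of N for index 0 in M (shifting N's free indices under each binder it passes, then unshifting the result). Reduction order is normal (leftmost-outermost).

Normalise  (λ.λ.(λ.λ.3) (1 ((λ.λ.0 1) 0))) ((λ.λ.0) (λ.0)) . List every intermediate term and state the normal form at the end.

Answer: normal form = λ.λ.λ.0  (in 3 steps)

Working:
  start: (λ.λ.(λ.λ.3) (1 ((λ.λ.0 1) 0))) ((λ.λ.0) (λ.0))
  [1] λ.(λ.λ.(λ.λ.0) (λ.0)) ((λ.λ.0) (λ.0) ((λ.λ.0 1) 0))
  [2] λ.λ.(λ.λ.0) (λ.0)
  [3] λ.λ.λ.0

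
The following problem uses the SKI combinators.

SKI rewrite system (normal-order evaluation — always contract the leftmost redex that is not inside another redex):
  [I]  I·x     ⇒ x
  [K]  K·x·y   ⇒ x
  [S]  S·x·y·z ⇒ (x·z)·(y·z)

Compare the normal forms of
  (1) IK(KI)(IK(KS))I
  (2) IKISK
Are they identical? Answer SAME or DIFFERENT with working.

Answer: DIFFERENT — A ⇓ I, B ⇓ K

Derivation:
Term A:
  start: IK(KI)(IK(KS))I
  step 1: K(KI)(IK(KS))I
  step 2: KII
  step 3: I

Term B:
  start: IKISK
  step 1: KISK
  step 2: IK
  step 3: K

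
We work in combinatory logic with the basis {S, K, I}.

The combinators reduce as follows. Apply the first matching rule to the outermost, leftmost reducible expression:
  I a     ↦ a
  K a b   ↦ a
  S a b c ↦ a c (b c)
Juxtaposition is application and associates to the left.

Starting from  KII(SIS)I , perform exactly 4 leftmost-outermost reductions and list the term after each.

Answer: after 4 steps: I(SI)

Derivation:
  start: KII(SIS)I
  →1  I(SIS)I
  →2  SISI
  →3  II(SI)
  →4  I(SI)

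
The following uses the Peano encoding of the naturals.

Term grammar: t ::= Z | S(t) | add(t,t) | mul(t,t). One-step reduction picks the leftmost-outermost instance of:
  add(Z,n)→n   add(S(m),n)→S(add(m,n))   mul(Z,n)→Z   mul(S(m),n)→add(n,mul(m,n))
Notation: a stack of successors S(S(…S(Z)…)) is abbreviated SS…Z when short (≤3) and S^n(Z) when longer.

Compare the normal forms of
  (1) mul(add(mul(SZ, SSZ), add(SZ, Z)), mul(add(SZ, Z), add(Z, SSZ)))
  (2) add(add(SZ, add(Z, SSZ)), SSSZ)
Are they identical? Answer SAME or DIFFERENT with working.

Term A:
  start: mul(add(mul(SZ, SSZ), add(SZ, Z)), mul(add(SZ, Z), add(Z, SSZ)))
  [1] mul(add(add(SSZ, mul(Z, SSZ)), add(SZ, Z)), mul(add(SZ, Z), add(Z, SSZ)))
  [2] mul(add(S(add(SZ, mul(Z, SSZ))), add(SZ, Z)), mul(add(SZ, Z), add(Z, SSZ)))
  [3] mul(S(add(add(SZ, mul(Z, SSZ)), add(SZ, Z))), mul(add(SZ, Z), add(Z, SSZ)))
  [4] add(mul(add(SZ, Z), add(Z, SSZ)), mul(add(add(SZ, mul(Z, SSZ)), add(SZ, Z)), mul(add(SZ, Z), add(Z, SSZ))))
  [5] add(mul(S(add(Z, Z)), add(Z, SSZ)), mul(add(add(SZ, mul(Z, SSZ)), add(SZ, Z)), mul(add(SZ, Z), add(Z, SSZ))))
  [6] add(add(add(Z, SSZ), mul(add(Z, Z), add(Z, SSZ))), mul(add(add(SZ, mul(Z, SSZ)), add(SZ, Z)), mul(add(SZ, Z), add(Z, SSZ))))
  [7] add(add(SSZ, mul(add(Z, Z), add(Z, SSZ))), mul(add(add(SZ, mul(Z, SSZ)), add(SZ, Z)), mul(add(SZ, Z), add(Z, SSZ))))
  [8] add(S(add(SZ, mul(add(Z, Z), add(Z, SSZ)))), mul(add(add(SZ, mul(Z, SSZ)), add(SZ, Z)), mul(add(SZ, Z), add(Z, SSZ))))
  [9] S(add(add(SZ, mul(add(Z, Z), add(Z, SSZ))), mul(add(add(SZ, mul(Z, SSZ)), add(SZ, Z)), mul(add(SZ, Z), add(Z, SSZ)))))
  [10] S(add(S(add(Z, mul(add(Z, Z), add(Z, SSZ)))), mul(add(add(SZ, mul(Z, SSZ)), add(SZ, Z)), mul(add(SZ, Z), add(Z, SSZ)))))
  [11] S(S(add(add(Z, mul(add(Z, Z), add(Z, SSZ))), mul(add(add(SZ, mul(Z, SSZ)), add(SZ, Z)), mul(add(SZ, Z), add(Z, SSZ))))))
  [12] S(S(add(mul(add(Z, Z), add(Z, SSZ)), mul(add(add(SZ, mul(Z, SSZ)), add(SZ, Z)), mul(add(SZ, Z), add(Z, SSZ))))))
  [13] S(S(add(mul(Z, add(Z, SSZ)), mul(add(add(SZ, mul(Z, SSZ)), add(SZ, Z)), mul(add(SZ, Z), add(Z, SSZ))))))
  [14] S(S(add(Z, mul(add(add(SZ, mul(Z, SSZ)), add(SZ, Z)), mul(add(SZ, Z), add(Z, SSZ))))))
  [15] S(S(mul(add(add(SZ, mul(Z, SSZ)), add(SZ, Z)), mul(add(SZ, Z), add(Z, SSZ)))))
  [16] S(S(mul(add(S(add(Z, mul(Z, SSZ))), add(SZ, Z)), mul(add(SZ, Z), add(Z, SSZ)))))
  [17] S(S(mul(S(add(add(Z, mul(Z, SSZ)), add(SZ, Z))), mul(add(SZ, Z), add(Z, SSZ)))))
  [18] S(S(add(mul(add(SZ, Z), add(Z, SSZ)), mul(add(add(Z, mul(Z, SSZ)), add(SZ, Z)), mul(add(SZ, Z), add(Z, SSZ))))))
  [19] S(S(add(mul(S(add(Z, Z)), add(Z, SSZ)), mul(add(add(Z, mul(Z, SSZ)), add(SZ, Z)), mul(add(SZ, Z), add(Z, SSZ))))))
  [20] S(S(add(add(add(Z, SSZ), mul(add(Z, Z), add(Z, SSZ))), mul(add(add(Z, mul(Z, SSZ)), add(SZ, Z)), mul(add(SZ, Z), add(Z, SSZ))))))
  [21] S(S(add(add(SSZ, mul(add(Z, Z), add(Z, SSZ))), mul(add(add(Z, mul(Z, SSZ)), add(SZ, Z)), mul(add(SZ, Z), add(Z, SSZ))))))
  [22] S(S(add(S(add(SZ, mul(add(Z, Z), add(Z, SSZ)))), mul(add(add(Z, mul(Z, SSZ)), add(SZ, Z)), mul(add(SZ, Z), add(Z, SSZ))))))
  [23] S(S(S(add(add(SZ, mul(add(Z, Z), add(Z, SSZ))), mul(add(add(Z, mul(Z, SSZ)), add(SZ, Z)), mul(add(SZ, Z), add(Z, SSZ)))))))
  [24] S(S(S(add(S(add(Z, mul(add(Z, Z), add(Z, SSZ)))), mul(add(add(Z, mul(Z, SSZ)), add(SZ, Z)), mul(add(SZ, Z), add(Z, SSZ)))))))
  [25] S(S(S(S(add(add(Z, mul(add(Z, Z), add(Z, SSZ))), mul(add(add(Z, mul(Z, SSZ)), add(SZ, Z)), mul(add(SZ, Z), add(Z, SSZ))))))))
  [26] S(S(S(S(add(mul(add(Z, Z), add(Z, SSZ)), mul(add(add(Z, mul(Z, SSZ)), add(SZ, Z)), mul(add(SZ, Z), add(Z, SSZ))))))))
  [27] S(S(S(S(add(mul(Z, add(Z, SSZ)), mul(add(add(Z, mul(Z, SSZ)), add(SZ, Z)), mul(add(SZ, Z), add(Z, SSZ))))))))
  [28] S(S(S(S(add(Z, mul(add(add(Z, mul(Z, SSZ)), add(SZ, Z)), mul(add(SZ, Z), add(Z, SSZ))))))))
  [29] S(S(S(S(mul(add(add(Z, mul(Z, SSZ)), add(SZ, Z)), mul(add(SZ, Z), add(Z, SSZ)))))))
  [30] S(S(S(S(mul(add(mul(Z, SSZ), add(SZ, Z)), mul(add(SZ, Z), add(Z, SSZ)))))))
  [31] S(S(S(S(mul(add(Z, add(SZ, Z)), mul(add(SZ, Z), add(Z, SSZ)))))))
  [32] S(S(S(S(mul(add(SZ, Z), mul(add(SZ, Z), add(Z, SSZ)))))))
  [33] S(S(S(S(mul(S(add(Z, Z)), mul(add(SZ, Z), add(Z, SSZ)))))))
  [34] S(S(S(S(add(mul(add(SZ, Z), add(Z, SSZ)), mul(add(Z, Z), mul(add(SZ, Z), add(Z, SSZ))))))))
  [35] S(S(S(S(add(mul(S(add(Z, Z)), add(Z, SSZ)), mul(add(Z, Z), mul(add(SZ, Z), add(Z, SSZ))))))))
  [36] S(S(S(S(add(add(add(Z, SSZ), mul(add(Z, Z), add(Z, SSZ))), mul(add(Z, Z), mul(add(SZ, Z), add(Z, SSZ))))))))
  [37] S(S(S(S(add(add(SSZ, mul(add(Z, Z), add(Z, SSZ))), mul(add(Z, Z), mul(add(SZ, Z), add(Z, SSZ))))))))
  [38] S(S(S(S(add(S(add(SZ, mul(add(Z, Z), add(Z, SSZ)))), mul(add(Z, Z), mul(add(SZ, Z), add(Z, SSZ))))))))
  [39] S(S(S(S(S(add(add(SZ, mul(add(Z, Z), add(Z, SSZ))), mul(add(Z, Z), mul(add(SZ, Z), add(Z, SSZ)))))))))
  [40] S(S(S(S(S(add(S(add(Z, mul(add(Z, Z), add(Z, SSZ)))), mul(add(Z, Z), mul(add(SZ, Z), add(Z, SSZ)))))))))
  [41] S(S(S(S(S(S(add(add(Z, mul(add(Z, Z), add(Z, SSZ))), mul(add(Z, Z), mul(add(SZ, Z), add(Z, SSZ))))))))))
  [42] S(S(S(S(S(S(add(mul(add(Z, Z), add(Z, SSZ)), mul(add(Z, Z), mul(add(SZ, Z), add(Z, SSZ))))))))))
  [43] S(S(S(S(S(S(add(mul(Z, add(Z, SSZ)), mul(add(Z, Z), mul(add(SZ, Z), add(Z, SSZ))))))))))
  [44] S(S(S(S(S(S(add(Z, mul(add(Z, Z), mul(add(SZ, Z), add(Z, SSZ))))))))))
  [45] S(S(S(S(S(S(mul(add(Z, Z), mul(add(SZ, Z), add(Z, SSZ)))))))))
  [46] S(S(S(S(S(S(mul(Z, mul(add(SZ, Z), add(Z, SSZ)))))))))
  [47] S^6(Z)

Term B:
  start: add(add(SZ, add(Z, SSZ)), SSSZ)
  [1] add(S(add(Z, add(Z, SSZ))), SSSZ)
  [2] S(add(add(Z, add(Z, SSZ)), SSSZ))
  [3] S(add(add(Z, SSZ), SSSZ))
  [4] S(add(SSZ, SSSZ))
  [5] S(S(add(SZ, SSSZ)))
  [6] S(S(S(add(Z, SSSZ))))
  [7] S^6(Z)

Answer: SAME — A ⇓ S^6(Z), B ⇓ S^6(Z)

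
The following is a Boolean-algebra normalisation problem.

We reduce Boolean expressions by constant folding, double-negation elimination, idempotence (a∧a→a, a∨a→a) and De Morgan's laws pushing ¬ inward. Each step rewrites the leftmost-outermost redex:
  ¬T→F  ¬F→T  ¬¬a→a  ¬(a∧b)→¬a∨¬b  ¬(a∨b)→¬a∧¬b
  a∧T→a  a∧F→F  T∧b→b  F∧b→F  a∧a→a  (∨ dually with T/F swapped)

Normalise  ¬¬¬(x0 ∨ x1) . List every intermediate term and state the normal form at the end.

Answer: normal form = ¬x0 ∧ ¬x1  (in 2 steps)

Derivation:
  start: ¬¬¬(x0 ∨ x1)
  [1] ¬(x0 ∨ x1)
  [2] ¬x0 ∧ ¬x1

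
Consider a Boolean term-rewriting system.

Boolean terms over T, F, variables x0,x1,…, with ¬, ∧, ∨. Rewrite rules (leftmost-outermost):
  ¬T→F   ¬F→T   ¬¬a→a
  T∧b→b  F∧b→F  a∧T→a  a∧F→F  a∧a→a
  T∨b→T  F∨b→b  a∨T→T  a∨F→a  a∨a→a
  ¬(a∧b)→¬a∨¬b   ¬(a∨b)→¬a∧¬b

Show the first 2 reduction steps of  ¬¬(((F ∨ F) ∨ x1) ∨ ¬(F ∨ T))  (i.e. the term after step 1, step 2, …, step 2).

Answer: after 2 steps: (F ∨ x1) ∨ ¬(F ∨ T)

Reduction:
  start: ¬¬(((F ∨ F) ∨ x1) ∨ ¬(F ∨ T))
  →1  ((F ∨ F) ∨ x1) ∨ ¬(F ∨ T)
  →2  (F ∨ x1) ∨ ¬(F ∨ T)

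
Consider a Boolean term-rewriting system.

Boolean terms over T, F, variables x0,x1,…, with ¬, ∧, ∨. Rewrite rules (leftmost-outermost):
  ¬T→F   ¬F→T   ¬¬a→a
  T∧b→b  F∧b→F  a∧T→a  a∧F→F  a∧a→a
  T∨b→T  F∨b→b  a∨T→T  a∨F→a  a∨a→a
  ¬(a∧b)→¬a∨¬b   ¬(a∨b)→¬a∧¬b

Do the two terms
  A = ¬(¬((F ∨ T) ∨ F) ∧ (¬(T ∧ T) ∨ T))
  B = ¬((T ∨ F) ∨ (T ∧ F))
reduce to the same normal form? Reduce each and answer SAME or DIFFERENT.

Answer: DIFFERENT — A ⇓ T, B ⇓ F

Working:
Term A:
  start: ¬(¬((F ∨ T) ∨ F) ∧ (¬(T ∧ T) ∨ T))
  →1  ¬¬((F ∨ T) ∨ F) ∨ ¬(¬(T ∧ T) ∨ T)
  →2  ((F ∨ T) ∨ F) ∨ ¬(¬(T ∧ T) ∨ T)
  →3  (F ∨ T) ∨ ¬(¬(T ∧ T) ∨ T)
  →4  T ∨ ¬(¬(T ∧ T) ∨ T)
  →5  T

Term B:
  start: ¬((T ∨ F) ∨ (T ∧ F))
  →1  ¬(T ∨ F) ∧ ¬(T ∧ F)
  →2  (¬T ∧ ¬F) ∧ ¬(T ∧ F)
  →3  (F ∧ ¬F) ∧ ¬(T ∧ F)
  →4  F ∧ ¬(T ∧ F)
  →5  F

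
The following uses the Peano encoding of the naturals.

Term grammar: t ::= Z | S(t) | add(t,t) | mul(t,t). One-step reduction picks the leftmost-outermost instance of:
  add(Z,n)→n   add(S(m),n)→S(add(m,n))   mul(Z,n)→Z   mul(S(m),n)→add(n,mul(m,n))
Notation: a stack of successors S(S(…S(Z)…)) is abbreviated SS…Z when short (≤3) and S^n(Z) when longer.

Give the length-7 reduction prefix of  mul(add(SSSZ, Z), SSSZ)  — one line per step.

  start: mul(add(SSSZ, Z), SSSZ)
  step 1: mul(S(add(SSZ, Z)), SSSZ)
  step 2: add(SSSZ, mul(add(SSZ, Z), SSSZ))
  step 3: S(add(SSZ, mul(add(SSZ, Z), SSSZ)))
  step 4: S(S(add(SZ, mul(add(SSZ, Z), SSSZ))))
  step 5: S(S(S(add(Z, mul(add(SSZ, Z), SSSZ)))))
  step 6: S(S(S(mul(add(SSZ, Z), SSSZ))))
  step 7: S(S(S(mul(S(add(SZ, Z)), SSSZ))))

Answer: after 7 steps: S(S(S(mul(S(add(SZ, Z)), SSSZ))))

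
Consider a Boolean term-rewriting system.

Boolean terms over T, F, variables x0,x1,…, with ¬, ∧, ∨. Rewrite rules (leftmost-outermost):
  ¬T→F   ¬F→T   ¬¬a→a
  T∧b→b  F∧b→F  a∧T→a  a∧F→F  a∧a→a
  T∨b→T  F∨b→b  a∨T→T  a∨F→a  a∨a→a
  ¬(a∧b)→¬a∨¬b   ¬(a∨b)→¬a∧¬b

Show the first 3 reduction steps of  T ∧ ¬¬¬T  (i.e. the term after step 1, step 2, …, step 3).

Answer: after 3 steps: F

Working:
  start: T ∧ ¬¬¬T
  [1] ¬¬¬T
  [2] ¬T
  [3] F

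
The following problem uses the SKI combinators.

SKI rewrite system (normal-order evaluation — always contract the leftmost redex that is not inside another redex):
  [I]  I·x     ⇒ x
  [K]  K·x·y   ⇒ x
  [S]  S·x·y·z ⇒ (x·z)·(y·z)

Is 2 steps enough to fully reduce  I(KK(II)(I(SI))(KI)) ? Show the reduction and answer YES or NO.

Answer: NO — after 2 steps the term is K(I(SI))(KI), not yet normal

Reduction:
  start: I(KK(II)(I(SI))(KI))
  →1  KK(II)(I(SI))(KI)
  →2  K(I(SI))(KI)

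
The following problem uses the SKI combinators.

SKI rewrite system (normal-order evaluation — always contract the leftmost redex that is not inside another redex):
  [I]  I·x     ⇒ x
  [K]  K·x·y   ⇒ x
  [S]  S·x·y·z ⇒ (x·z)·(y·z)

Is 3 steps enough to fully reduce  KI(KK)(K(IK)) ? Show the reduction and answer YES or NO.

  start: KI(KK)(K(IK))
  →1  I(K(IK))
  →2  K(IK)
  →3  KK

Answer: YES — reaches normal form KK in 3 ≤ 3 steps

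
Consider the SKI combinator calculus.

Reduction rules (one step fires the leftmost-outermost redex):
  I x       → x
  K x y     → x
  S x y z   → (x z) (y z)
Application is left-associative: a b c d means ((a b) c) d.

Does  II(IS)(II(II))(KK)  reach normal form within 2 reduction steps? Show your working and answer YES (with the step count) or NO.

Answer: NO — after 2 steps the term is IS(II(II))(KK), not yet normal

Reduction:
  start: II(IS)(II(II))(KK)
  [1] I(IS)(II(II))(KK)
  [2] IS(II(II))(KK)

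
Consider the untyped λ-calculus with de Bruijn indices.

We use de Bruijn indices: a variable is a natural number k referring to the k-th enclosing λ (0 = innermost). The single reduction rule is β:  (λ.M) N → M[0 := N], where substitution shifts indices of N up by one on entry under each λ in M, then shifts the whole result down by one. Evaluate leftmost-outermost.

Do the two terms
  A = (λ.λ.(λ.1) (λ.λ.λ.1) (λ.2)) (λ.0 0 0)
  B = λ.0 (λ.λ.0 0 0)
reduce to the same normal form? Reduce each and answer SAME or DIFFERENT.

Term A:
  start: (λ.λ.(λ.1) (λ.λ.λ.1) (λ.2)) (λ.0 0 0)
  step 1: λ.(λ.1) (λ.λ.λ.1) (λ.λ.0 0 0)
  step 2: λ.0 (λ.λ.0 0 0)

Term B:
  start: λ.0 (λ.λ.0 0 0)

Answer: SAME — A ⇓ λ.0 (λ.λ.0 0 0), B ⇓ λ.0 (λ.λ.0 0 0)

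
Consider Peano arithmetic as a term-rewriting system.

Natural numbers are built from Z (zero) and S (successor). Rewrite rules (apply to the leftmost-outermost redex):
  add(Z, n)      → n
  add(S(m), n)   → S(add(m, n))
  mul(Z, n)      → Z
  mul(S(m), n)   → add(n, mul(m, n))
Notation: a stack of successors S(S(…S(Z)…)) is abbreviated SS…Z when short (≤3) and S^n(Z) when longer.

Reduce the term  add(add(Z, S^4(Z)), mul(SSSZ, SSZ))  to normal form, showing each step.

  start: add(add(Z, S^4(Z)), mul(SSSZ, SSZ))
  [1] add(S^4(Z), mul(SSSZ, SSZ))
  [2] S(add(SSSZ, mul(SSSZ, SSZ)))
  [3] S(S(add(SSZ, mul(SSSZ, SSZ))))
  [4] S(S(S(add(SZ, mul(SSSZ, SSZ)))))
  [5] S(S(S(S(add(Z, mul(SSSZ, SSZ))))))
  [6] S(S(S(S(mul(SSSZ, SSZ)))))
  [7] S(S(S(S(add(SSZ, mul(SSZ, SSZ))))))
  [8] S(S(S(S(S(add(SZ, mul(SSZ, SSZ)))))))
  [9] S(S(S(S(S(S(add(Z, mul(SSZ, SSZ))))))))
  [10] S(S(S(S(S(S(mul(SSZ, SSZ)))))))
  [11] S(S(S(S(S(S(add(SSZ, mul(SZ, SSZ))))))))
  [12] S(S(S(S(S(S(S(add(SZ, mul(SZ, SSZ)))))))))
  [13] S(S(S(S(S(S(S(S(add(Z, mul(SZ, SSZ))))))))))
  [14] S(S(S(S(S(S(S(S(mul(SZ, SSZ)))))))))
  [15] S(S(S(S(S(S(S(S(add(SSZ, mul(Z, SSZ))))))))))
  [16] S(S(S(S(S(S(S(S(S(add(SZ, mul(Z, SSZ)))))))))))
  [17] S(S(S(S(S(S(S(S(S(S(add(Z, mul(Z, SSZ))))))))))))
  [18] S(S(S(S(S(S(S(S(S(S(mul(Z, SSZ)))))))))))
  [19] S^10(Z)

Answer: normal form = S^10(Z)  (in 19 steps)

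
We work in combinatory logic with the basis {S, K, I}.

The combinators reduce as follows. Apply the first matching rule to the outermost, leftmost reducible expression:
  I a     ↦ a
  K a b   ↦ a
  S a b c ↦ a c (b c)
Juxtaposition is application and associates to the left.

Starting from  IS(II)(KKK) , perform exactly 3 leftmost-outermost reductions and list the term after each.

  start: IS(II)(KKK)
  step 1: S(II)(KKK)
  step 2: SI(KKK)
  step 3: SIK

Answer: after 3 steps: SIK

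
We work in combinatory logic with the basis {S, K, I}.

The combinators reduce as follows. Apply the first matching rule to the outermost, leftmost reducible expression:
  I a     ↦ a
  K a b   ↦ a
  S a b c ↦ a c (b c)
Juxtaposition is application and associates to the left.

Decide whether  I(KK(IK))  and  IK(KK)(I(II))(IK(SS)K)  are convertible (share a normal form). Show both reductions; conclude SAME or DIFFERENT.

Answer: SAME — A ⇓ K, B ⇓ K

Derivation:
Term A:
  start: I(KK(IK))
  step 1: KK(IK)
  step 2: K

Term B:
  start: IK(KK)(I(II))(IK(SS)K)
  step 1: K(KK)(I(II))(IK(SS)K)
  step 2: KK(IK(SS)K)
  step 3: K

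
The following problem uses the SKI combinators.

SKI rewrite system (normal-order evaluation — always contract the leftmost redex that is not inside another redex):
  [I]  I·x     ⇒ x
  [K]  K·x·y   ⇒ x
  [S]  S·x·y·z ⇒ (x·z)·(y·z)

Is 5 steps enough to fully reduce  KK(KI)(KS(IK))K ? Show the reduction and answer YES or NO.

Answer: YES — reaches normal form S in 3 ≤ 5 steps

Derivation:
  start: KK(KI)(KS(IK))K
  →1  K(KS(IK))K
  →2  KS(IK)
  →3  S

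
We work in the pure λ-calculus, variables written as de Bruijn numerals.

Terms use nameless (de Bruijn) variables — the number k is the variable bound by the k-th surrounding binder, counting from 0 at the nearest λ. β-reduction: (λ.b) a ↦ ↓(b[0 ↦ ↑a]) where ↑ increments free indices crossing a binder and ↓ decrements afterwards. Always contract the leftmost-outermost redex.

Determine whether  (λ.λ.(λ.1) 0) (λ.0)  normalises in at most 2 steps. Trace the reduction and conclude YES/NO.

  start: (λ.λ.(λ.1) 0) (λ.0)
  →1  λ.(λ.1) 0
  →2  λ.0

Answer: YES — reaches normal form λ.0 in 2 ≤ 2 steps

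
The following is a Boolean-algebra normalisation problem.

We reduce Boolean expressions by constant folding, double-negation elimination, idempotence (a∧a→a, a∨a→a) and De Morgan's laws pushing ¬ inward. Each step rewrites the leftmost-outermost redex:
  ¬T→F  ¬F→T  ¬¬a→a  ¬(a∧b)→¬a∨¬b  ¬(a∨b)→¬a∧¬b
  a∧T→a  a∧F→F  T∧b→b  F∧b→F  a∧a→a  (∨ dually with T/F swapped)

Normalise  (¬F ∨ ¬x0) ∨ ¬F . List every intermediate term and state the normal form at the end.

  start: (¬F ∨ ¬x0) ∨ ¬F
  →1  (T ∨ ¬x0) ∨ ¬F
  →2  T ∨ ¬F
  →3  T

Answer: normal form = T  (in 3 steps)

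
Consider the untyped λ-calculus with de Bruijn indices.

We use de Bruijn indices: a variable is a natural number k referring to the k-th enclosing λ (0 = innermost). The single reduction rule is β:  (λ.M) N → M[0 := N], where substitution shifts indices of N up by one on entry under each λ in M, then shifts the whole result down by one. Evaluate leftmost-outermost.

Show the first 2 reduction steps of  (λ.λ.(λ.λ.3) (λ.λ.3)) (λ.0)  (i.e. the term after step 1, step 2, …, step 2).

  start: (λ.λ.(λ.λ.3) (λ.λ.3)) (λ.0)
  →1  λ.(λ.λ.λ.0) (λ.λ.λ.0)
  →2  λ.λ.λ.0

Answer: after 2 steps: λ.λ.λ.0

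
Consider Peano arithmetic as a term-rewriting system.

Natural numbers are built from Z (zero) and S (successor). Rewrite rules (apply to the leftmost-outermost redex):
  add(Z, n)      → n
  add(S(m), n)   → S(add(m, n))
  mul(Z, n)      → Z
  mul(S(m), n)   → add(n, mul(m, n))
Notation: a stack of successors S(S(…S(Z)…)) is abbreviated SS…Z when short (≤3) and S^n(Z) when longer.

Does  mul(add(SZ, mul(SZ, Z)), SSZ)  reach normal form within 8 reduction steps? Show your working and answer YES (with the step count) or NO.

  start: mul(add(SZ, mul(SZ, Z)), SSZ)
  →1  mul(S(add(Z, mul(SZ, Z))), SSZ)
  →2  add(SSZ, mul(add(Z, mul(SZ, Z)), SSZ))
  →3  S(add(SZ, mul(add(Z, mul(SZ, Z)), SSZ)))
  →4  S(S(add(Z, mul(add(Z, mul(SZ, Z)), SSZ))))
  →5  S(S(mul(add(Z, mul(SZ, Z)), SSZ)))
  →6  S(S(mul(mul(SZ, Z), SSZ)))
  →7  S(S(mul(add(Z, mul(Z, Z)), SSZ)))
  →8  S(S(mul(mul(Z, Z), SSZ)))

Answer: NO — after 8 steps the term is S(S(mul(mul(Z, Z), SSZ))), not yet normal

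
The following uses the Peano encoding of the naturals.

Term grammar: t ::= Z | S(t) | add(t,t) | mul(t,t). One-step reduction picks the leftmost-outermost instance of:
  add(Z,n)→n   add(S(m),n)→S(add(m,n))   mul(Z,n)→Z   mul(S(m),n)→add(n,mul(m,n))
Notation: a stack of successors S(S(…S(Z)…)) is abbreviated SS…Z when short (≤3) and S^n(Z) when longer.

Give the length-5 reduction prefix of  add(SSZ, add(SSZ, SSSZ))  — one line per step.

Answer: after 5 steps: S(S(S(S(add(Z, SSSZ)))))

Working:
  start: add(SSZ, add(SSZ, SSSZ))
  step 1: S(add(SZ, add(SSZ, SSSZ)))
  step 2: S(S(add(Z, add(SSZ, SSSZ))))
  step 3: S(S(add(SSZ, SSSZ)))
  step 4: S(S(S(add(SZ, SSSZ))))
  step 5: S(S(S(S(add(Z, SSSZ)))))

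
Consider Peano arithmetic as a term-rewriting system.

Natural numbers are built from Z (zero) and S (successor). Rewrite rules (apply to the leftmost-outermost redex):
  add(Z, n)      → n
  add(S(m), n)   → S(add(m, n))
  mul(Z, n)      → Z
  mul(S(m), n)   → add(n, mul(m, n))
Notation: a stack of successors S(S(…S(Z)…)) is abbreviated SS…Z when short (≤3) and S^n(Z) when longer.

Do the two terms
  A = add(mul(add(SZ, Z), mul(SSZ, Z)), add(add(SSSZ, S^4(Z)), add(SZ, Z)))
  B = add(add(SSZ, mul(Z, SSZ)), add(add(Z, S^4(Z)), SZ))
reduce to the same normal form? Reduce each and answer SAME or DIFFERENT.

Answer: DIFFERENT — A ⇓ S^8(Z), B ⇓ S^7(Z)

Derivation:
Term A:
  start: add(mul(add(SZ, Z), mul(SSZ, Z)), add(add(SSSZ, S^4(Z)), add(SZ, Z)))
  →1  add(mul(S(add(Z, Z)), mul(SSZ, Z)), add(add(SSSZ, S^4(Z)), add(SZ, Z)))
  →2  add(add(mul(SSZ, Z), mul(add(Z, Z), mul(SSZ, Z))), add(add(SSSZ, S^4(Z)), add(SZ, Z)))
  →3  add(add(add(Z, mul(SZ, Z)), mul(add(Z, Z), mul(SSZ, Z))), add(add(SSSZ, S^4(Z)), add(SZ, Z)))
  →4  add(add(mul(SZ, Z), mul(add(Z, Z), mul(SSZ, Z))), add(add(SSSZ, S^4(Z)), add(SZ, Z)))
  →5  add(add(add(Z, mul(Z, Z)), mul(add(Z, Z), mul(SSZ, Z))), add(add(SSSZ, S^4(Z)), add(SZ, Z)))
  →6  add(add(mul(Z, Z), mul(add(Z, Z), mul(SSZ, Z))), add(add(SSSZ, S^4(Z)), add(SZ, Z)))
  →7  add(add(Z, mul(add(Z, Z), mul(SSZ, Z))), add(add(SSSZ, S^4(Z)), add(SZ, Z)))
  →8  add(mul(add(Z, Z), mul(SSZ, Z)), add(add(SSSZ, S^4(Z)), add(SZ, Z)))
  →9  add(mul(Z, mul(SSZ, Z)), add(add(SSSZ, S^4(Z)), add(SZ, Z)))
  →10  add(Z, add(add(SSSZ, S^4(Z)), add(SZ, Z)))
  →11  add(add(SSSZ, S^4(Z)), add(SZ, Z))
  →12  add(S(add(SSZ, S^4(Z))), add(SZ, Z))
  →13  S(add(add(SSZ, S^4(Z)), add(SZ, Z)))
  →14  S(add(S(add(SZ, S^4(Z))), add(SZ, Z)))
  →15  S(S(add(add(SZ, S^4(Z)), add(SZ, Z))))
  →16  S(S(add(S(add(Z, S^4(Z))), add(SZ, Z))))
  →17  S(S(S(add(add(Z, S^4(Z)), add(SZ, Z)))))
  →18  S(S(S(add(S^4(Z), add(SZ, Z)))))
  →19  S(S(S(S(add(SSSZ, add(SZ, Z))))))
  →20  S(S(S(S(S(add(SSZ, add(SZ, Z)))))))
  →21  S(S(S(S(S(S(add(SZ, add(SZ, Z))))))))
  →22  S(S(S(S(S(S(S(add(Z, add(SZ, Z)))))))))
  →23  S(S(S(S(S(S(S(add(SZ, Z))))))))
  →24  S(S(S(S(S(S(S(S(add(Z, Z)))))))))
  →25  S^8(Z)

Term B:
  start: add(add(SSZ, mul(Z, SSZ)), add(add(Z, S^4(Z)), SZ))
  →1  add(S(add(SZ, mul(Z, SSZ))), add(add(Z, S^4(Z)), SZ))
  →2  S(add(add(SZ, mul(Z, SSZ)), add(add(Z, S^4(Z)), SZ)))
  →3  S(add(S(add(Z, mul(Z, SSZ))), add(add(Z, S^4(Z)), SZ)))
  →4  S(S(add(add(Z, mul(Z, SSZ)), add(add(Z, S^4(Z)), SZ))))
  →5  S(S(add(mul(Z, SSZ), add(add(Z, S^4(Z)), SZ))))
  →6  S(S(add(Z, add(add(Z, S^4(Z)), SZ))))
  →7  S(S(add(add(Z, S^4(Z)), SZ)))
  →8  S(S(add(S^4(Z), SZ)))
  →9  S(S(S(add(SSSZ, SZ))))
  →10  S(S(S(S(add(SSZ, SZ)))))
  →11  S(S(S(S(S(add(SZ, SZ))))))
  →12  S(S(S(S(S(S(add(Z, SZ)))))))
  →13  S^7(Z)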